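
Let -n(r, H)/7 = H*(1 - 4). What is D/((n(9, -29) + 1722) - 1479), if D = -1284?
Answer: 214/61 ≈ 3.5082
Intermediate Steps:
n(r, H) = 21*H (n(r, H) = -7*H*(1 - 4) = -7*H*(-3) = -(-21)*H = 21*H)
D/((n(9, -29) + 1722) - 1479) = -1284/((21*(-29) + 1722) - 1479) = -1284/((-609 + 1722) - 1479) = -1284/(1113 - 1479) = -1284/(-366) = -1284*(-1/366) = 214/61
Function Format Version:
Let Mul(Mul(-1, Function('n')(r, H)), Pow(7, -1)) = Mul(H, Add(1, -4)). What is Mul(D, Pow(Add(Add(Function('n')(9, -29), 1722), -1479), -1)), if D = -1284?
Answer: Rational(214, 61) ≈ 3.5082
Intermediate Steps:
Function('n')(r, H) = Mul(21, H) (Function('n')(r, H) = Mul(-7, Mul(H, Add(1, -4))) = Mul(-7, Mul(H, -3)) = Mul(-7, Mul(-3, H)) = Mul(21, H))
Mul(D, Pow(Add(Add(Function('n')(9, -29), 1722), -1479), -1)) = Mul(-1284, Pow(Add(Add(Mul(21, -29), 1722), -1479), -1)) = Mul(-1284, Pow(Add(Add(-609, 1722), -1479), -1)) = Mul(-1284, Pow(Add(1113, -1479), -1)) = Mul(-1284, Pow(-366, -1)) = Mul(-1284, Rational(-1, 366)) = Rational(214, 61)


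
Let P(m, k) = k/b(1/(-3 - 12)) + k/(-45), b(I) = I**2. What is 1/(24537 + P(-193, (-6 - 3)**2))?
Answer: 5/213801 ≈ 2.3386e-5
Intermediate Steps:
P(m, k) = 10124*k/45 (P(m, k) = k/((1/(-3 - 12))**2) + k/(-45) = k/((1/(-15))**2) + k*(-1/45) = k/((-1/15)**2) - k/45 = k/(1/225) - k/45 = k*225 - k/45 = 225*k - k/45 = 10124*k/45)
1/(24537 + P(-193, (-6 - 3)**2)) = 1/(24537 + 10124*(-6 - 3)**2/45) = 1/(24537 + (10124/45)*(-9)**2) = 1/(24537 + (10124/45)*81) = 1/(24537 + 91116/5) = 1/(213801/5) = 5/213801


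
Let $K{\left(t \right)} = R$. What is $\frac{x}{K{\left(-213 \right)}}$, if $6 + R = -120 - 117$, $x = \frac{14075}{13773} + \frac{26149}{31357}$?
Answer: $- \frac{801499952}{104946830523} \approx -0.0076372$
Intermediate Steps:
$x = \frac{801499952}{431879961}$ ($x = 14075 \cdot \frac{1}{13773} + 26149 \cdot \frac{1}{31357} = \frac{14075}{13773} + \frac{26149}{31357} = \frac{801499952}{431879961} \approx 1.8558$)
$R = -243$ ($R = -6 - 237 = -243$)
$K{\left(t \right)} = -243$
$\frac{x}{K{\left(-213 \right)}} = \frac{801499952}{431879961 \left(-243\right)} = \frac{801499952}{431879961} \left(- \frac{1}{243}\right) = - \frac{801499952}{104946830523}$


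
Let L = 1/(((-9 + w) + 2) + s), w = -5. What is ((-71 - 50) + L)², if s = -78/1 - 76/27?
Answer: 91962382009/6280036 ≈ 14644.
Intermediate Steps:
s = -2182/27 (s = -78*1 - 76*1/27 = -78 - 76/27 = -2182/27 ≈ -80.815)
L = -27/2506 (L = 1/(((-9 - 5) + 2) - 2182/27) = 1/((-14 + 2) - 2182/27) = 1/(-12 - 2182/27) = 1/(-2506/27) = -27/2506 ≈ -0.010774)
((-71 - 50) + L)² = ((-71 - 50) - 27/2506)² = (-121 - 27/2506)² = (-303253/2506)² = 91962382009/6280036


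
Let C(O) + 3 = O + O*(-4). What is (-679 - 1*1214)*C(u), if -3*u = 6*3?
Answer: -28395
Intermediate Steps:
u = -6 (u = -2*3 = -⅓*18 = -6)
C(O) = -3 - 3*O (C(O) = -3 + (O + O*(-4)) = -3 + (O - 4*O) = -3 - 3*O)
(-679 - 1*1214)*C(u) = (-679 - 1*1214)*(-3 - 3*(-6)) = (-679 - 1214)*(-3 + 18) = -1893*15 = -28395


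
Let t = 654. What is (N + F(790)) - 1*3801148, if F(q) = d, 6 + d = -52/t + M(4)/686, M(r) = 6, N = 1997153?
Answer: -202338564098/112161 ≈ -1.8040e+6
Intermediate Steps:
d = -680903/112161 (d = -6 + (-52/654 + 6/686) = -6 + (-52*1/654 + 6*(1/686)) = -6 + (-26/327 + 3/343) = -6 - 7937/112161 = -680903/112161 ≈ -6.0708)
F(q) = -680903/112161
(N + F(790)) - 1*3801148 = (1997153 - 680903/112161) - 1*3801148 = 224001996730/112161 - 3801148 = -202338564098/112161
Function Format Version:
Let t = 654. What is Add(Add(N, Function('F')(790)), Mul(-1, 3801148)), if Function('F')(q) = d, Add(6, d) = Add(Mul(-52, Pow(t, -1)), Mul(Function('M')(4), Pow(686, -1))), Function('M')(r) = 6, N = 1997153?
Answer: Rational(-202338564098, 112161) ≈ -1.8040e+6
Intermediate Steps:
d = Rational(-680903, 112161) (d = Add(-6, Add(Mul(-52, Pow(654, -1)), Mul(6, Pow(686, -1)))) = Add(-6, Add(Mul(-52, Rational(1, 654)), Mul(6, Rational(1, 686)))) = Add(-6, Add(Rational(-26, 327), Rational(3, 343))) = Add(-6, Rational(-7937, 112161)) = Rational(-680903, 112161) ≈ -6.0708)
Function('F')(q) = Rational(-680903, 112161)
Add(Add(N, Function('F')(790)), Mul(-1, 3801148)) = Add(Add(1997153, Rational(-680903, 112161)), Mul(-1, 3801148)) = Add(Rational(224001996730, 112161), -3801148) = Rational(-202338564098, 112161)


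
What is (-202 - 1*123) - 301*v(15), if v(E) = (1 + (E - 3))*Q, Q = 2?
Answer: -8151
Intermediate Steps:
v(E) = -4 + 2*E (v(E) = (1 + (E - 3))*2 = (1 + (-3 + E))*2 = (-2 + E)*2 = -4 + 2*E)
(-202 - 1*123) - 301*v(15) = (-202 - 1*123) - 301*(-4 + 2*15) = (-202 - 123) - 301*(-4 + 30) = -325 - 301*26 = -325 - 7826 = -8151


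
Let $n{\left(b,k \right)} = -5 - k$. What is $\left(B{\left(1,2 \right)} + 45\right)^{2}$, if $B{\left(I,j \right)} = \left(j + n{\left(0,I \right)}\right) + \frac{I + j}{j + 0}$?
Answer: $\frac{7225}{4} \approx 1806.3$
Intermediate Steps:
$B{\left(I,j \right)} = -5 + j - I + \frac{I + j}{j}$ ($B{\left(I,j \right)} = \left(j - \left(5 + I\right)\right) + \frac{I + j}{j + 0} = \left(-5 + j - I\right) + \frac{I + j}{j} = -5 + j - I + \frac{I + j}{j}$)
$\left(B{\left(1,2 \right)} + 45\right)^{2} = \left(\left(-4 + 2 - 1 + 1 \cdot \frac{1}{2}\right) + 45\right)^{2} = \left(\left(-4 + 2 - 1 + \frac{1}{2}\right) + 45\right)^{2} = \left(- \frac{5}{2} + 45\right)^{2} = \left(\frac{85}{2}\right)^{2} = \frac{7225}{4}$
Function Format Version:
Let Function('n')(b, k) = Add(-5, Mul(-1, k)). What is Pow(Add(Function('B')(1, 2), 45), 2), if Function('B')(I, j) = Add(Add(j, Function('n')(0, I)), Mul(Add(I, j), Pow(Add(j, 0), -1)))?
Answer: Rational(7225, 4) ≈ 1806.3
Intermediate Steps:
Function('B')(I, j) = Add(-5, j, Mul(-1, I), Mul(Pow(j, -1), Add(I, j))) (Function('B')(I, j) = Add(Add(j, Add(-5, Mul(-1, I))), Mul(Add(I, j), Pow(Add(j, 0), -1))) = Add(Add(-5, j, Mul(-1, I)), Mul(Add(I, j), Pow(j, -1))) = Add(Add(-5, j, Mul(-1, I)), Mul(Pow(j, -1), Add(I, j))) = Add(-5, j, Mul(-1, I), Mul(Pow(j, -1), Add(I, j))))
Pow(Add(Function('B')(1, 2), 45), 2) = Pow(Add(Add(-4, 2, Mul(-1, 1), Mul(1, Pow(2, -1))), 45), 2) = Pow(Add(Add(-4, 2, -1, Mul(1, Rational(1, 2))), 45), 2) = Pow(Add(Add(-4, 2, -1, Rational(1, 2)), 45), 2) = Pow(Add(Rational(-5, 2), 45), 2) = Pow(Rational(85, 2), 2) = Rational(7225, 4)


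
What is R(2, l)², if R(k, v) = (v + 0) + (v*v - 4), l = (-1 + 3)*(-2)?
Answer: 64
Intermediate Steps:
l = -4 (l = 2*(-2) = -4)
R(k, v) = -4 + v + v² (R(k, v) = v + (v² - 4) = v + (-4 + v²) = -4 + v + v²)
R(2, l)² = (-4 - 4 + (-4)²)² = (-4 - 4 + 16)² = 8² = 64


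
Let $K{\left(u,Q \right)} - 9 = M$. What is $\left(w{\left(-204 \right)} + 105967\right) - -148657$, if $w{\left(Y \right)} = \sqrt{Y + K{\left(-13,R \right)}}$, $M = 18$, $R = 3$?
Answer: $254624 + i \sqrt{177} \approx 2.5462 \cdot 10^{5} + 13.304 i$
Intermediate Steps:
$K{\left(u,Q \right)} = 27$ ($K{\left(u,Q \right)} = 9 + 18 = 27$)
$w{\left(Y \right)} = \sqrt{27 + Y}$ ($w{\left(Y \right)} = \sqrt{Y + 27} = \sqrt{27 + Y}$)
$\left(w{\left(-204 \right)} + 105967\right) - -148657 = \left(\sqrt{27 - 204} + 105967\right) - -148657 = \left(\sqrt{-177} + 105967\right) + 148657 = \left(i \sqrt{177} + 105967\right) + 148657 = \left(105967 + i \sqrt{177}\right) + 148657 = 254624 + i \sqrt{177}$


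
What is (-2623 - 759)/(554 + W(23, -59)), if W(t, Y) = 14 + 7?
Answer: -3382/575 ≈ -5.8817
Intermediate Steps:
W(t, Y) = 21
(-2623 - 759)/(554 + W(23, -59)) = (-2623 - 759)/(554 + 21) = -3382/575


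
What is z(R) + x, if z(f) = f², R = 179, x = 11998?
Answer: 44039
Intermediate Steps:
z(R) + x = 179² + 11998 = 32041 + 11998 = 44039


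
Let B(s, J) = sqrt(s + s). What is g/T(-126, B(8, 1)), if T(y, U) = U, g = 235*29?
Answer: 6815/4 ≈ 1703.8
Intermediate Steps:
B(s, J) = sqrt(2)*sqrt(s) (B(s, J) = sqrt(2*s) = sqrt(2)*sqrt(s))
g = 6815
g/T(-126, B(8, 1)) = 6815/((sqrt(2)*sqrt(8))) = 6815/((sqrt(2)*(2*sqrt(2)))) = 6815/4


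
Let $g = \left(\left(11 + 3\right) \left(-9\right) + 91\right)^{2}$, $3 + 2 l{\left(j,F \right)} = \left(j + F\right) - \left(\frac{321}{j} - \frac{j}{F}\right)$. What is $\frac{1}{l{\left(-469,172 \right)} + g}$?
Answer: $\frac{161336}{173271451} \approx 0.00093112$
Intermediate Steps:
$l{\left(j,F \right)} = - \frac{3}{2} + \frac{F}{2} + \frac{j}{2} - \frac{321}{2 j} + \frac{j}{2 F}$ ($l{\left(j,F \right)} = - \frac{3}{2} + \frac{\left(j + F\right) - \left(\frac{321}{j} - \frac{j}{F}\right)}{2} = - \frac{3}{2} + \frac{\left(F + j\right) - \left(\frac{321}{j} - \frac{j}{F}\right)}{2} = - \frac{3}{2} + \frac{F + j - \frac{321}{j} + \frac{j}{F}}{2} = - \frac{3}{2} + \left(\frac{F}{2} + \frac{j}{2} - \frac{321}{2 j} + \frac{j}{2 F}\right) = - \frac{3}{2} + \frac{F}{2} + \frac{j}{2} - \frac{321}{2 j} + \frac{j}{2 F}$)
$g = 1225$ ($g = \left(14 \left(-9\right) + 91\right)^{2} = \left(-126 + 91\right)^{2} = \left(-35\right)^{2} = 1225$)
$\frac{1}{l{\left(-469,172 \right)} + g} = \frac{1}{\frac{\left(-469\right)^{2} - 55212 + 172 \left(-469\right) \left(-3 + 172 - 469\right)}{2 \cdot 172 \left(-469\right)} + 1225} = \frac{1}{\frac{1}{2} \cdot \frac{1}{172} \left(- \frac{1}{469}\right) \left(219961 - 55212 + 172 \left(-469\right) \left(-300\right)\right) + 1225} = \frac{1}{\frac{1}{2} \cdot \frac{1}{172} \left(- \frac{1}{469}\right) \left(219961 - 55212 + 24200400\right) + 1225} = \frac{1}{\frac{1}{2} \cdot \frac{1}{172} \left(- \frac{1}{469}\right) 24365149 + 1225} = \frac{1}{- \frac{24365149}{161336} + 1225} = \frac{1}{\frac{173271451}{161336}} = \frac{161336}{173271451}$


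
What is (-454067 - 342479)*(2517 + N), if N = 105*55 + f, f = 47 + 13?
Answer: -6652752192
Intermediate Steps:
f = 60
N = 5835 (N = 105*55 + 60 = 5775 + 60 = 5835)
(-454067 - 342479)*(2517 + N) = (-454067 - 342479)*(2517 + 5835) = -796546*8352 = -6652752192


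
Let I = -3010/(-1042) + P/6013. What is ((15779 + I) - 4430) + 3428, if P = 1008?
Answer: 6614651622/447539 ≈ 14780.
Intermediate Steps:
I = 1367819/447539 (I = -3010/(-1042) + 1008/6013 = -3010*(-1/1042) + 1008*(1/6013) = 1505/521 + 144/859 = 1367819/447539 ≈ 3.0563)
((15779 + I) - 4430) + 3428 = ((15779 + 1367819/447539) - 4430) + 3428 = (7063085700/447539 - 4430) + 3428 = 5080487930/447539 + 3428 = 6614651622/447539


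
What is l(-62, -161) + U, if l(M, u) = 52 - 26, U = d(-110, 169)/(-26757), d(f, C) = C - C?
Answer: 26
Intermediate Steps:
d(f, C) = 0
U = 0 (U = 0/(-26757) = 0*(-1/26757) = 0)
l(M, u) = 26
l(-62, -161) + U = 26 + 0 = 26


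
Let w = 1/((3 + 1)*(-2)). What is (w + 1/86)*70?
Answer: -1365/172 ≈ -7.9360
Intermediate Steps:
w = -1/8 (w = 1/(4*(-2)) = 1/(-8) = -1/8 ≈ -0.12500)
(w + 1/86)*70 = (-1/8 + 1/86)*70 = -39/344*70 = -1365/172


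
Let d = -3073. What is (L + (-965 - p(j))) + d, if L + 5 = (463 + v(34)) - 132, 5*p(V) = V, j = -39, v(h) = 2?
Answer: -18511/5 ≈ -3702.2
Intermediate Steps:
p(V) = V/5
L = 328 (L = -5 + ((463 + 2) - 132) = -5 + (465 - 132) = -5 + 333 = 328)
(L + (-965 - p(j))) + d = (328 + (-965 - (-39)/5)) - 3073 = (328 + (-965 - 1*(-39/5))) - 3073 = (328 + (-965 + 39/5)) - 3073 = (328 - 4786/5) - 3073 = -3146/5 - 3073 = -18511/5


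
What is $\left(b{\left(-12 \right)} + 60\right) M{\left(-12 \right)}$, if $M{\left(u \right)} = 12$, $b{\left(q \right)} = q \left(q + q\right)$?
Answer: $4176$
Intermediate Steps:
$b{\left(q \right)} = 2 q^{2}$ ($b{\left(q \right)} = q 2 q = 2 q^{2}$)
$\left(b{\left(-12 \right)} + 60\right) M{\left(-12 \right)} = \left(2 \left(-12\right)^{2} + 60\right) 12 = \left(2 \cdot 144 + 60\right) 12 = \left(288 + 60\right) 12 = 348 \cdot 12 = 4176$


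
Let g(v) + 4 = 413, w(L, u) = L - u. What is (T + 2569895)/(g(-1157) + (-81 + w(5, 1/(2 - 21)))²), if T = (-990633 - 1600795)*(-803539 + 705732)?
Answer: 8318174086641/202718 ≈ 4.1033e+7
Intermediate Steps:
g(v) = 409 (g(v) = -4 + 413 = 409)
T = 253459798396 (T = -2591428*(-97807) = 253459798396)
(T + 2569895)/(g(-1157) + (-81 + w(5, 1/(2 - 21)))²) = (253459798396 + 2569895)/(409 + (-81 + (5 - 1/(2 - 21)))²) = 253462368291/(409 + (-81 + (5 - 1/(-19)))²) = 253462368291/(409 + (-81 + (5 - 1*(-1/19)))²) = 253462368291/(409 + (-81 + (5 + 1/19))²) = 253462368291/(409 + (-81 + 96/19)²) = 253462368291/(409 + (-1443/19)²) = 253462368291/(409 + 2082249/361) = 253462368291/(2229898/361) = 253462368291*(361/2229898) = 8318174086641/202718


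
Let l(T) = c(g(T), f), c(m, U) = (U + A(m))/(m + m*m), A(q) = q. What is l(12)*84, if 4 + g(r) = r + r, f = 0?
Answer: 4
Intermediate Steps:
g(r) = -4 + 2*r (g(r) = -4 + (r + r) = -4 + 2*r)
c(m, U) = (U + m)/(m + m²) (c(m, U) = (U + m)/(m + m*m) = (U + m)/(m + m²))
l(T) = 1/(-3 + 2*T) (l(T) = (0 + (-4 + 2*T))/((-4 + 2*T)*(1 + (-4 + 2*T))) = (-4 + 2*T)/((-4 + 2*T)*(-3 + 2*T)) = 1/(-3 + 2*T))
l(12)*84 = 84/(-3 + 2*12) = 84/(-3 + 24) = 84/21 = (1/21)*84 = 4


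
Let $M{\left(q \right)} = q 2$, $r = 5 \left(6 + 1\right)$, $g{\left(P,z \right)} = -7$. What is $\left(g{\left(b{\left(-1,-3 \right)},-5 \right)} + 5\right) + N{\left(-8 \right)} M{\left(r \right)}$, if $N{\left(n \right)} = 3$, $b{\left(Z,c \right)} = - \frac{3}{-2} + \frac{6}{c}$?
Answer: $208$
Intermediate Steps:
$b{\left(Z,c \right)} = \frac{3}{2} + \frac{6}{c}$ ($b{\left(Z,c \right)} = \left(-3\right) \left(- \frac{1}{2}\right) + \frac{6}{c} = \frac{3}{2} + \frac{6}{c}$)
$r = 35$ ($r = 5 \cdot 7 = 35$)
$M{\left(q \right)} = 2 q$
$\left(g{\left(b{\left(-1,-3 \right)},-5 \right)} + 5\right) + N{\left(-8 \right)} M{\left(r \right)} = \left(-7 + 5\right) + 3 \cdot 2 \cdot 35 = -2 + 3 \cdot 70 = -2 + 210 = 208$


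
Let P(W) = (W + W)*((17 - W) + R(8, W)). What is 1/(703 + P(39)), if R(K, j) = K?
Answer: -1/389 ≈ -0.0025707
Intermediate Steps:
P(W) = 2*W*(25 - W) (P(W) = (W + W)*((17 - W) + 8) = (2*W)*(25 - W) = 2*W*(25 - W))
1/(703 + P(39)) = 1/(703 + 2*39*(25 - 1*39)) = 1/(703 + 2*39*(25 - 39)) = 1/(703 + 2*39*(-14)) = 1/(703 - 1092) = 1/(-389) = -1/389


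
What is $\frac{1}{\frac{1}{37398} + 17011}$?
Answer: $\frac{37398}{636177379} \approx 5.8785 \cdot 10^{-5}$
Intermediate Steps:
$\frac{1}{\frac{1}{37398} + 17011} = \frac{1}{\frac{636177379}{37398}} = \frac{37398}{636177379}$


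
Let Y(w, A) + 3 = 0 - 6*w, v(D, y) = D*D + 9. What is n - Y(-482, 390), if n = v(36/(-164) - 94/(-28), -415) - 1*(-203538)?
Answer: 66115238809/329476 ≈ 2.0067e+5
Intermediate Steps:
v(D, y) = 9 + D² (v(D, y) = D² + 9 = 9 + D²)
n = 67067094973/329476 (n = (9 + (36/(-164) - 94/(-28))²) - 1*(-203538) = (9 + (36*(-1/164) - 94*(-1/28))²) + 203538 = (9 + (-9/41 + 47/14)²) + 203538 = (9 + (1801/574)²) + 203538 = (9 + 3243601/329476) + 203538 = 6208885/329476 + 203538 = 67067094973/329476 ≈ 2.0356e+5)
Y(w, A) = -3 - 6*w (Y(w, A) = -3 + (0 - 6*w) = -3 - 6*w)
n - Y(-482, 390) = 67067094973/329476 - (-3 - 6*(-482)) = 67067094973/329476 - (-3 + 2892) = 67067094973/329476 - 1*2889 = 67067094973/329476 - 2889 = 66115238809/329476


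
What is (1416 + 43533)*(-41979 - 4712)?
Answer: -2098713759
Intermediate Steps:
(1416 + 43533)*(-41979 - 4712) = 44949*(-46691) = -2098713759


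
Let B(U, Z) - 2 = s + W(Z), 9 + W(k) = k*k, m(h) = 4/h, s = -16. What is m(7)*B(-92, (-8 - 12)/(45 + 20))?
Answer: -2212/169 ≈ -13.089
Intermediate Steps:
W(k) = -9 + k² (W(k) = -9 + k*k = -9 + k²)
B(U, Z) = -23 + Z² (B(U, Z) = 2 + (-16 + (-9 + Z²)) = 2 + (-25 + Z²) = -23 + Z²)
m(7)*B(-92, (-8 - 12)/(45 + 20)) = (4/7)*(-23 + ((-8 - 12)/(45 + 20))²) = (4*(⅐))*(-23 + (-20/65)²) = 4*(-23 + (-20*1/65)²)/7 = 4*(-23 + (-4/13)²)/7 = 4*(-23 + 16/169)/7 = (4/7)*(-3871/169) = -2212/169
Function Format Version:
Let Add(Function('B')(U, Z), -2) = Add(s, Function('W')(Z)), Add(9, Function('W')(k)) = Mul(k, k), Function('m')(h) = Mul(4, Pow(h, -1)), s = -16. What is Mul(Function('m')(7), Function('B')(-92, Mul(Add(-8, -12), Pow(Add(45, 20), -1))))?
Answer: Rational(-2212, 169) ≈ -13.089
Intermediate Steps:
Function('W')(k) = Add(-9, Pow(k, 2)) (Function('W')(k) = Add(-9, Mul(k, k)) = Add(-9, Pow(k, 2)))
Function('B')(U, Z) = Add(-23, Pow(Z, 2)) (Function('B')(U, Z) = Add(2, Add(-16, Add(-9, Pow(Z, 2)))) = Add(2, Add(-25, Pow(Z, 2))) = Add(-23, Pow(Z, 2)))
Mul(Function('m')(7), Function('B')(-92, Mul(Add(-8, -12), Pow(Add(45, 20), -1)))) = Mul(Mul(4, Pow(7, -1)), Add(-23, Pow(Mul(Add(-8, -12), Pow(Add(45, 20), -1)), 2))) = Mul(Mul(4, Rational(1, 7)), Add(-23, Pow(Mul(-20, Pow(65, -1)), 2))) = Mul(Rational(4, 7), Add(-23, Pow(Mul(-20, Rational(1, 65)), 2))) = Mul(Rational(4, 7), Add(-23, Pow(Rational(-4, 13), 2))) = Mul(Rational(4, 7), Add(-23, Rational(16, 169))) = Mul(Rational(4, 7), Rational(-3871, 169)) = Rational(-2212, 169)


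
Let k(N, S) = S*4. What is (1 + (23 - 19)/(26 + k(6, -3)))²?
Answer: 81/49 ≈ 1.6531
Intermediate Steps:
k(N, S) = 4*S
(1 + (23 - 19)/(26 + k(6, -3)))² = (1 + (23 - 19)/(26 + 4*(-3)))² = (1 + 4/(26 - 12))² = (1 + 4/14)² = (1 + 4*(1/14))² = (1 + 2/7)² = (9/7)² = 81/49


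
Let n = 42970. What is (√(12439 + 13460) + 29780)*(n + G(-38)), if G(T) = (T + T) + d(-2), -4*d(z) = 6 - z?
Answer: 1277323760 + 42892*√25899 ≈ 1.2842e+9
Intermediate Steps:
d(z) = -3/2 + z/4 (d(z) = -(6 - z)/4 = -3/2 + z/4)
G(T) = -2 + 2*T (G(T) = (T + T) + (-3/2 + (¼)*(-2)) = 2*T + (-3/2 - ½) = 2*T - 2 = -2 + 2*T)
(√(12439 + 13460) + 29780)*(n + G(-38)) = (√(12439 + 13460) + 29780)*(42970 + (-2 + 2*(-38))) = (√25899 + 29780)*(42970 + (-2 - 76)) = (29780 + √25899)*(42970 - 78) = (29780 + √25899)*42892 = 1277323760 + 42892*√25899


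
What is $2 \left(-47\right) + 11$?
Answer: $-83$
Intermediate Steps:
$2 \left(-47\right) + 11 = -94 + 11 = -83$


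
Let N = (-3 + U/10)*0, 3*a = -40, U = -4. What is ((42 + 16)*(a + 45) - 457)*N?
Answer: 0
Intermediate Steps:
a = -40/3 (a = (1/3)*(-40) = -40/3 ≈ -13.333)
N = 0 (N = (-3 - 4/10)*0 = (-3 - 4*1/10)*0 = (-3 - 2/5)*0 = -17/5*0 = 0)
((42 + 16)*(a + 45) - 457)*N = ((42 + 16)*(-40/3 + 45) - 457)*0 = (58*(95/3) - 457)*0 = (5510/3 - 457)*0 = (4139/3)*0 = 0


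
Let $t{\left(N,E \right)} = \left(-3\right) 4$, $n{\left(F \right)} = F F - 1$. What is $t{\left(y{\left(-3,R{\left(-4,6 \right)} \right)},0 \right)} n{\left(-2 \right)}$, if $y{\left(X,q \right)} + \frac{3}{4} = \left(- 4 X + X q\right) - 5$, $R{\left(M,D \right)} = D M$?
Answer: $-36$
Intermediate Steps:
$n{\left(F \right)} = -1 + F^{2}$ ($n{\left(F \right)} = F^{2} - 1 = -1 + F^{2}$)
$y{\left(X,q \right)} = - \frac{23}{4} - 4 X + X q$ ($y{\left(X,q \right)} = - \frac{3}{4} - \left(5 + 4 X - X q\right) = - \frac{23}{4} - 4 X + X q$)
$t{\left(N,E \right)} = -12$
$t{\left(y{\left(-3,R{\left(-4,6 \right)} \right)},0 \right)} n{\left(-2 \right)} = - 12 \left(-1 + \left(-2\right)^{2}\right) = - 12 \left(-1 + 4\right) = \left(-12\right) 3 = -36$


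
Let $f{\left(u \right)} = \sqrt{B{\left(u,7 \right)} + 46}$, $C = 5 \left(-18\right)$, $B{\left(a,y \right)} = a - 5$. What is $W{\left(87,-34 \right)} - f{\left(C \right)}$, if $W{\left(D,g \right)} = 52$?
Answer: $52 - 7 i \approx 52.0 - 7.0 i$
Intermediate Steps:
$B{\left(a,y \right)} = -5 + a$ ($B{\left(a,y \right)} = a - 5 = -5 + a$)
$C = -90$
$f{\left(u \right)} = \sqrt{41 + u}$ ($f{\left(u \right)} = \sqrt{\left(-5 + u\right) + 46} = \sqrt{41 + u}$)
$W{\left(87,-34 \right)} - f{\left(C \right)} = 52 - \sqrt{41 - 90} = 52 - \sqrt{-49} = 52 - 7 i$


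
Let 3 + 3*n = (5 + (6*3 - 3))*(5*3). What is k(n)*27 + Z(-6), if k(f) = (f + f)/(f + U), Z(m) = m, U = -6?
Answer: 1596/31 ≈ 51.484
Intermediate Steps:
n = 99 (n = -1 + ((5 + (6*3 - 3))*(5*3))/3 = -1 + ((5 + (18 - 3))*15)/3 = -1 + ((5 + 15)*15)/3 = -1 + (20*15)/3 = -1 + (1/3)*300 = -1 + 100 = 99)
k(f) = 2*f/(-6 + f) (k(f) = (f + f)/(f - 6) = (2*f)/(-6 + f) = 2*f/(-6 + f))
k(n)*27 + Z(-6) = (2*99/(-6 + 99))*27 - 6 = (2*99/93)*27 - 6 = (2*99*(1/93))*27 - 6 = (66/31)*27 - 6 = 1782/31 - 6 = 1596/31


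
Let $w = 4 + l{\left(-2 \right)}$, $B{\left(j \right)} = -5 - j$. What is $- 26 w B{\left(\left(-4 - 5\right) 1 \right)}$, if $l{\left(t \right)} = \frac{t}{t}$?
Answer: $-520$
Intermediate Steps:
$l{\left(t \right)} = 1$
$w = 5$ ($w = 4 + 1 = 5$)
$- 26 w B{\left(\left(-4 - 5\right) 1 \right)} = \left(-26\right) 5 \left(-5 - \left(-4 - 5\right) 1\right) = - 130 \left(-5 - \left(-9\right) 1\right) = - 130 \left(-5 - -9\right) = - 130 \left(-5 + 9\right) = \left(-130\right) 4 = -520$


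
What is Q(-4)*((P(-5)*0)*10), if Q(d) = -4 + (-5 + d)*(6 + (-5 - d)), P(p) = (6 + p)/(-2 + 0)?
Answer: 0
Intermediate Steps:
P(p) = -3 - p/2 (P(p) = (6 + p)/(-2) = (6 + p)*(-½) = -3 - p/2)
Q(d) = -4 + (1 - d)*(-5 + d) (Q(d) = -4 + (-5 + d)*(1 - d) = -4 + (1 - d)*(-5 + d))
Q(-4)*((P(-5)*0)*10) = (-9 - 1*(-4)² + 6*(-4))*(((-3 - ½*(-5))*0)*10) = (-9 - 1*16 - 24)*(((-3 + 5/2)*0)*10) = (-9 - 16 - 24)*(-½*0*10) = -0*10 = -49*0 = 0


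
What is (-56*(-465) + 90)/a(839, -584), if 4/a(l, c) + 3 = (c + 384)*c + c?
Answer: 1518322845/2 ≈ 7.5916e+8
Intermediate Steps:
a(l, c) = 4/(-3 + c + c*(384 + c)) (a(l, c) = 4/(-3 + ((c + 384)*c + c)) = 4/(-3 + ((384 + c)*c + c)) = 4/(-3 + (c*(384 + c) + c)) = 4/(-3 + (c + c*(384 + c))) = 4/(-3 + c + c*(384 + c)))
(-56*(-465) + 90)/a(839, -584) = (-56*(-465) + 90)/((4/(-3 + (-584)² + 385*(-584)))) = (26040 + 90)/((4/(-3 + 341056 - 224840))) = 26130/((4/116213)) = 26130/((4*(1/116213))) = 26130/(4/116213) = 26130*(116213/4) = 1518322845/2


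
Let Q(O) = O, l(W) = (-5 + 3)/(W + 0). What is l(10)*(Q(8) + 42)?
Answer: -10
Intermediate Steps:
l(W) = -2/W
l(10)*(Q(8) + 42) = (-2/10)*(8 + 42) = -2*⅒*50 = -⅕*50 = -10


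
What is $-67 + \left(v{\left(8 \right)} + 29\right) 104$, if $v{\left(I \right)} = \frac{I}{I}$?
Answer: $3053$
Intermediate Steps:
$v{\left(I \right)} = 1$
$-67 + \left(v{\left(8 \right)} + 29\right) 104 = -67 + \left(1 + 29\right) 104 = -67 + 30 \cdot 104 = -67 + 3120 = 3053$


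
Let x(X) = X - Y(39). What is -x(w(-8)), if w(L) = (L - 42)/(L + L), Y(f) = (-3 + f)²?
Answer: 10343/8 ≈ 1292.9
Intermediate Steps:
w(L) = (-42 + L)/(2*L) (w(L) = (-42 + L)/((2*L)) = (-42 + L)*(1/(2*L)) = (-42 + L)/(2*L))
x(X) = -1296 + X (x(X) = X - (-3 + 39)² = X - 1*36² = X - 1*1296 = X - 1296 = -1296 + X)
-x(w(-8)) = -(-1296 + (½)*(-42 - 8)/(-8)) = -(-1296 + (½)*(-⅛)*(-50)) = -(-1296 + 25/8) = -1*(-10343/8) = 10343/8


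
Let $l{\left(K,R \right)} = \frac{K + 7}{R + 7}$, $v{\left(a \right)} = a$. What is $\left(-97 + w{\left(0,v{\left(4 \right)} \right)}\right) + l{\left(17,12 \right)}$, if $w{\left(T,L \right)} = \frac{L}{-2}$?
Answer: $- \frac{1857}{19} \approx -97.737$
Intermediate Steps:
$w{\left(T,L \right)} = - \frac{L}{2}$ ($w{\left(T,L \right)} = L \left(- \frac{1}{2}\right) = - \frac{L}{2}$)
$l{\left(K,R \right)} = \frac{7 + K}{7 + R}$
$\left(-97 + w{\left(0,v{\left(4 \right)} \right)}\right) + l{\left(17,12 \right)} = \left(-97 - 2\right) + \frac{7 + 17}{7 + 12} = \left(-97 - 2\right) + \frac{1}{19} \cdot 24 = -99 + \frac{1}{19} \cdot 24 = -99 + \frac{24}{19} = - \frac{1857}{19}$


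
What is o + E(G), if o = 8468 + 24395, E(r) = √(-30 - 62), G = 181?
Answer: 32863 + 2*I*√23 ≈ 32863.0 + 9.5917*I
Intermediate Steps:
E(r) = 2*I*√23 (E(r) = √(-92) = 2*I*√23)
o = 32863
o + E(G) = 32863 + 2*I*√23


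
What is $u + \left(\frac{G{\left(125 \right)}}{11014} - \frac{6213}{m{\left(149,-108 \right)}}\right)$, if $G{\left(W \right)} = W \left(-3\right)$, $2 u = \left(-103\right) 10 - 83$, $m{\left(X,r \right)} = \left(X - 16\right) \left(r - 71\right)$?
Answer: $- \frac{3838434960}{6900271} \approx -556.27$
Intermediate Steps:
$m{\left(X,r \right)} = \left(-71 + r\right) \left(-16 + X\right)$ ($m{\left(X,r \right)} = \left(-16 + X\right) \left(-71 + r\right) = \left(-71 + r\right) \left(-16 + X\right)$)
$u = - \frac{1113}{2}$ ($u = \frac{\left(-103\right) 10 - 83}{2} = \frac{-1030 - 83}{2} = \frac{1}{2} \left(-1113\right) = - \frac{1113}{2} \approx -556.5$)
$G{\left(W \right)} = - 3 W$
$u + \left(\frac{G{\left(125 \right)}}{11014} - \frac{6213}{m{\left(149,-108 \right)}}\right) = - \frac{1113}{2} - \left(\frac{6213}{1136 - 10579 - -1728 + 149 \left(-108\right)} - \frac{\left(-3\right) 125}{11014}\right) = - \frac{1113}{2} - \left(\frac{375}{11014} + \frac{6213}{1136 - 10579 + 1728 - 16092}\right) = - \frac{1113}{2} - \left(\frac{375}{11014} + \frac{6213}{-23807}\right) = - \frac{1113}{2} - - \frac{3131703}{13800542} = - \frac{1113}{2} + \left(- \frac{375}{11014} + \frac{327}{1253}\right) = - \frac{1113}{2} + \frac{3131703}{13800542} = - \frac{3838434960}{6900271}$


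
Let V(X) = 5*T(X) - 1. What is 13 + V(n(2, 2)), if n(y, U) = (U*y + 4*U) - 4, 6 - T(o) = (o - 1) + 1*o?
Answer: -33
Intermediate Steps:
T(o) = 7 - 2*o (T(o) = 6 - ((o - 1) + 1*o) = 6 - ((-1 + o) + o) = 6 - (-1 + 2*o) = 6 + (1 - 2*o) = 7 - 2*o)
n(y, U) = -4 + 4*U + U*y (n(y, U) = (4*U + U*y) - 4 = -4 + 4*U + U*y)
V(X) = 34 - 10*X (V(X) = 5*(7 - 2*X) - 1 = (35 - 10*X) - 1 = 34 - 10*X)
13 + V(n(2, 2)) = 13 + (34 - 10*(-4 + 4*2 + 2*2)) = 13 + (34 - 10*(-4 + 8 + 4)) = 13 + (34 - 10*8) = 13 + (34 - 80) = 13 - 46 = -33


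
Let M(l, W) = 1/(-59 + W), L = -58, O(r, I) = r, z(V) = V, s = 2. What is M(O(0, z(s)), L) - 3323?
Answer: -388792/117 ≈ -3323.0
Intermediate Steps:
M(O(0, z(s)), L) - 3323 = 1/(-59 - 58) - 3323 = 1/(-117) - 3323 = -1/117 - 3323 = -388792/117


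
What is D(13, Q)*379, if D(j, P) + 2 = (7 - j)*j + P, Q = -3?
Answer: -31457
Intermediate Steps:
D(j, P) = -2 + P + j*(7 - j) (D(j, P) = -2 + ((7 - j)*j + P) = -2 + (j*(7 - j) + P) = -2 + (P + j*(7 - j)) = -2 + P + j*(7 - j))
D(13, Q)*379 = (-2 - 3 - 1*13² + 7*13)*379 = (-2 - 3 - 1*169 + 91)*379 = (-2 - 3 - 169 + 91)*379 = -83*379 = -31457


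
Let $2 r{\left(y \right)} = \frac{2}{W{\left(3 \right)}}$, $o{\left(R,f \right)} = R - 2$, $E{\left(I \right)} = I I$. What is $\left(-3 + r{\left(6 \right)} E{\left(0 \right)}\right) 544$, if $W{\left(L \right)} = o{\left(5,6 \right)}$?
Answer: $-1632$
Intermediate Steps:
$E{\left(I \right)} = I^{2}$
$o{\left(R,f \right)} = -2 + R$
$W{\left(L \right)} = 3$ ($W{\left(L \right)} = -2 + 5 = 3$)
$r{\left(y \right)} = \frac{1}{3}$ ($r{\left(y \right)} = \frac{2 \cdot \frac{1}{3}}{2} = \frac{1}{2} \cdot \frac{2}{3} = \frac{1}{3}$)
$\left(-3 + r{\left(6 \right)} E{\left(0 \right)}\right) 544 = \left(-3 + \frac{0^{2}}{3}\right) 544 = \left(-3 + \frac{1}{3} \cdot 0\right) 544 = \left(-3 + 0\right) 544 = \left(-3\right) 544 = -1632$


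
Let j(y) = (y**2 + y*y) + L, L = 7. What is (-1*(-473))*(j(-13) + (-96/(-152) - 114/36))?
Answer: 18466393/114 ≈ 1.6199e+5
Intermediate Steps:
j(y) = 7 + 2*y**2 (j(y) = (y**2 + y*y) + 7 = (y**2 + y**2) + 7 = 2*y**2 + 7 = 7 + 2*y**2)
(-1*(-473))*(j(-13) + (-96/(-152) - 114/36)) = (-1*(-473))*((7 + 2*(-13)**2) + (-96/(-152) - 114/36)) = 473*((7 + 2*169) + (-96*(-1/152) - 114*1/36)) = 473*((7 + 338) + (12/19 - 19/6)) = 473*(345 - 289/114) = 473*(39041/114) = 18466393/114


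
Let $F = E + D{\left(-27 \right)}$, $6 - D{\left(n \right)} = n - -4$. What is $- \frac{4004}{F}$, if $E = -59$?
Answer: $\frac{2002}{15} \approx 133.47$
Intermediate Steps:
$D{\left(n \right)} = 2 - n$ ($D{\left(n \right)} = 6 - \left(n - -4\right) = 6 - \left(n + 4\right) = 6 - \left(4 + n\right) = 2 - n$)
$F = -30$ ($F = -59 + \left(2 - -27\right) = -59 + \left(2 + 27\right) = -59 + 29 = -30$)
$- \frac{4004}{F} = - \frac{4004}{-30} = \left(-4004\right) \left(- \frac{1}{30}\right) = \frac{2002}{15}$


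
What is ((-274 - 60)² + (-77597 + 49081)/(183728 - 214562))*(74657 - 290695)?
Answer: -371557946938180/15417 ≈ -2.4101e+10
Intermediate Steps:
((-274 - 60)² + (-77597 + 49081)/(183728 - 214562))*(74657 - 290695) = ((-334)² - 28516/(-30834))*(-216038) = (111556 - 28516*(-1/30834))*(-216038) = (111556 + 14258/15417)*(-216038) = (1719873110/15417)*(-216038) = -371557946938180/15417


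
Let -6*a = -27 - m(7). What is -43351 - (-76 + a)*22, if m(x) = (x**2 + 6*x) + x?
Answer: -126412/3 ≈ -42137.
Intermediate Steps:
m(x) = x**2 + 7*x
a = 125/6 (a = -(-27 - 7*(7 + 7))/6 = -(-27 - 7*14)/6 = -(-27 - 1*98)/6 = -(-27 - 98)/6 = -1/6*(-125) = 125/6 ≈ 20.833)
-43351 - (-76 + a)*22 = -43351 - (-76 + 125/6)*22 = -43351 - (-331)*22/6 = -43351 - 1*(-3641/3) = -43351 + 3641/3 = -126412/3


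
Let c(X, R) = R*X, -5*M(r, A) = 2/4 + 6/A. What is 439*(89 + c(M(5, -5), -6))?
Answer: 967556/25 ≈ 38702.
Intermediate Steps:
M(r, A) = -1/10 - 6/(5*A) (M(r, A) = -(2/4 + 6/A)/5 = -(2*(1/4) + 6/A)/5 = -(1/2 + 6/A)/5 = -1/10 - 6/(5*A))
439*(89 + c(M(5, -5), -6)) = 439*(89 - 3*(-12 - 1*(-5))/(5*(-5))) = 439*(89 - 3*(-1)*(-12 + 5)/(5*5)) = 439*(89 - 3*(-1)*(-7)/(5*5)) = 439*(89 - 6*7/50) = 439*(89 - 21/25) = 439*(2204/25) = 967556/25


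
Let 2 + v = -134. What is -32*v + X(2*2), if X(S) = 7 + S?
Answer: 4363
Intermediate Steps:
v = -136 (v = -2 - 134 = -136)
-32*v + X(2*2) = -32*(-136) + (7 + 2*2) = 4352 + (7 + 4) = 4352 + 11 = 4363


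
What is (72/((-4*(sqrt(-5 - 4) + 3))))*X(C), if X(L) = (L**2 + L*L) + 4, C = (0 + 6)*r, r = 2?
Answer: -876 + 876*I ≈ -876.0 + 876.0*I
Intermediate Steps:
C = 12 (C = (0 + 6)*2 = 6*2 = 12)
X(L) = 4 + 2*L**2 (X(L) = (L**2 + L**2) + 4 = 2*L**2 + 4 = 4 + 2*L**2)
(72/((-4*(sqrt(-5 - 4) + 3))))*X(C) = (72/((-4*(sqrt(-5 - 4) + 3))))*(4 + 2*12**2) = (72/((-4*(sqrt(-9) + 3))))*(4 + 2*144) = (72/((-4*(3*I + 3))))*(4 + 288) = (72/((-4*(3 + 3*I))))*292 = (72/(-12 - 12*I))*292 = (72*((-12 + 12*I)/288))*292 = ((-12 + 12*I)/4)*292 = 73*(-12 + 12*I)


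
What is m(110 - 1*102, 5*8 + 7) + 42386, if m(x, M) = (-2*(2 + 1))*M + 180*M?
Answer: 50564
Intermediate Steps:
m(x, M) = 174*M (m(x, M) = (-2*3)*M + 180*M = -6*M + 180*M = 174*M)
m(110 - 1*102, 5*8 + 7) + 42386 = 174*(5*8 + 7) + 42386 = 174*(40 + 7) + 42386 = 174*47 + 42386 = 8178 + 42386 = 50564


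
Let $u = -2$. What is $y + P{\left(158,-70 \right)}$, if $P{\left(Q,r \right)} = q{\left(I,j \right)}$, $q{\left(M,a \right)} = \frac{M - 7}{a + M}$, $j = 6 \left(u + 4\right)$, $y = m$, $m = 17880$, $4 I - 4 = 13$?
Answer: $\frac{1162189}{65} \approx 17880.0$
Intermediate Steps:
$I = \frac{17}{4}$ ($I = 1 + \frac{1}{4} \cdot 13 = 1 + \frac{13}{4} = \frac{17}{4} \approx 4.25$)
$y = 17880$
$j = 12$ ($j = 6 \left(-2 + 4\right) = 6 \cdot 2 = 12$)
$q{\left(M,a \right)} = \frac{-7 + M}{M + a}$
$P{\left(Q,r \right)} = - \frac{11}{65}$ ($P{\left(Q,r \right)} = \frac{-7 + \frac{17}{4}}{\frac{17}{4} + 12} = \frac{1}{\frac{65}{4}} \left(- \frac{11}{4}\right) = \frac{4}{65} \left(- \frac{11}{4}\right) = - \frac{11}{65}$)
$y + P{\left(158,-70 \right)} = 17880 - \frac{11}{65} = \frac{1162189}{65}$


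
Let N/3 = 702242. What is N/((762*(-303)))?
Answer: -351121/38481 ≈ -9.1245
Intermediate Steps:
N = 2106726 (N = 3*702242 = 2106726)
N/((762*(-303))) = 2106726/((762*(-303))) = 2106726/(-230886) = 2106726*(-1/230886) = -351121/38481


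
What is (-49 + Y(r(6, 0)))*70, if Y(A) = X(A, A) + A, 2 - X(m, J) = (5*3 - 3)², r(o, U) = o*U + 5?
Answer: -13020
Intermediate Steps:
r(o, U) = 5 + U*o (r(o, U) = U*o + 5 = 5 + U*o)
X(m, J) = -142 (X(m, J) = 2 - (5*3 - 3)² = 2 - (15 - 3)² = 2 - 1*12² = 2 - 1*144 = 2 - 144 = -142)
Y(A) = -142 + A
(-49 + Y(r(6, 0)))*70 = (-49 + (-142 + (5 + 0*6)))*70 = (-49 + (-142 + (5 + 0)))*70 = (-49 + (-142 + 5))*70 = (-49 - 137)*70 = -186*70 = -13020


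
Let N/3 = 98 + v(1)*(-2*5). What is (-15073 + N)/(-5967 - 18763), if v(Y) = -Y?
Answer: 14749/24730 ≈ 0.59640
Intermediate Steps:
N = 324 (N = 3*(98 + (-1*1)*(-2*5)) = 3*(98 - 1*(-10)) = 3*(98 + 10) = 3*108 = 324)
(-15073 + N)/(-5967 - 18763) = (-15073 + 324)/(-5967 - 18763) = -14749/(-24730) = -14749*(-1/24730) = 14749/24730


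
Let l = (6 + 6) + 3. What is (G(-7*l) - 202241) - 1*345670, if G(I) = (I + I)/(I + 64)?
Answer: -22464141/41 ≈ -5.4791e+5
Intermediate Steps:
l = 15 (l = 12 + 3 = 15)
G(I) = 2*I/(64 + I) (G(I) = (2*I)/(64 + I) = 2*I/(64 + I))
(G(-7*l) - 202241) - 1*345670 = (2*(-7*15)/(64 - 7*15) - 202241) - 1*345670 = (2*(-105)/(64 - 105) - 202241) - 345670 = (2*(-105)/(-41) - 202241) - 345670 = (2*(-105)*(-1/41) - 202241) - 345670 = (210/41 - 202241) - 345670 = -8291671/41 - 345670 = -22464141/41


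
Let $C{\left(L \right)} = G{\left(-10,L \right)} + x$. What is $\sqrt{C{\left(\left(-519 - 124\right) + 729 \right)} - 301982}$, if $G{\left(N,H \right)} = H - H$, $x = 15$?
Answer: $i \sqrt{301967} \approx 549.52 i$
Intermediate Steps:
$G{\left(N,H \right)} = 0$
$C{\left(L \right)} = 15$ ($C{\left(L \right)} = 0 + 15 = 15$)
$\sqrt{C{\left(\left(-519 - 124\right) + 729 \right)} - 301982} = \sqrt{15 - 301982} = \sqrt{-301967} = i \sqrt{301967}$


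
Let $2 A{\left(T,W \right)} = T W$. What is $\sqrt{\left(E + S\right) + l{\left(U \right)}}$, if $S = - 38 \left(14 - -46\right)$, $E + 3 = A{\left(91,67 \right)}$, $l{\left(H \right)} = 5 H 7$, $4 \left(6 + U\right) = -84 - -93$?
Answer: $\frac{\sqrt{2537}}{2} \approx 25.184$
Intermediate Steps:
$U = - \frac{15}{4}$ ($U = -6 + \frac{-84 - -93}{4} = -6 + \frac{-84 + 93}{4} = -6 + \frac{1}{4} \cdot 9 = -6 + \frac{9}{4} = - \frac{15}{4} \approx -3.75$)
$l{\left(H \right)} = 35 H$
$A{\left(T,W \right)} = \frac{T W}{2}$
$E = \frac{6091}{2}$ ($E = -3 + \frac{1}{2} \cdot 91 \cdot 67 = -3 + \frac{6097}{2} = \frac{6091}{2} \approx 3045.5$)
$S = -2280$ ($S = - 38 \left(14 + 46\right) = \left(-38\right) 60 = -2280$)
$\sqrt{\left(E + S\right) + l{\left(U \right)}} = \sqrt{\left(\frac{6091}{2} - 2280\right) + 35 \left(- \frac{15}{4}\right)} = \sqrt{\frac{1531}{2} - \frac{525}{4}} = \sqrt{\frac{2537}{4}} = \frac{\sqrt{2537}}{2}$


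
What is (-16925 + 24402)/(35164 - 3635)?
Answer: 7477/31529 ≈ 0.23715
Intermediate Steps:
(-16925 + 24402)/(35164 - 3635) = 7477/31529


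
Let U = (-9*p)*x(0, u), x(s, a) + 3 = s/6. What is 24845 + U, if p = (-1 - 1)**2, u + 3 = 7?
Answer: 24953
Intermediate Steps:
u = 4 (u = -3 + 7 = 4)
x(s, a) = -3 + s/6
p = 4 (p = (-2)**2 = 4)
U = 108 (U = (-9*4)*(-3 + (1/6)*0) = -36*(-3 + 0) = -36*(-3) = 108)
24845 + U = 24845 + 108 = 24953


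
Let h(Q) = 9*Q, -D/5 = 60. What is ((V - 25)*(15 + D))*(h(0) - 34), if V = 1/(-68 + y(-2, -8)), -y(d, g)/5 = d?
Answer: -7030095/29 ≈ -2.4242e+5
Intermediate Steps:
D = -300 (D = -5*60 = -300)
y(d, g) = -5*d
V = -1/58 (V = 1/(-68 - 5*(-2)) = 1/(-68 + 10) = 1/(-58) = -1/58 ≈ -0.017241)
((V - 25)*(15 + D))*(h(0) - 34) = ((-1/58 - 25)*(15 - 300))*(9*0 - 34) = (-1451/58*(-285))*(0 - 34) = (413535/58)*(-34) = -7030095/29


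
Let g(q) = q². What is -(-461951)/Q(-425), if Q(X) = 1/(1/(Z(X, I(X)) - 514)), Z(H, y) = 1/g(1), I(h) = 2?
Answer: -461951/513 ≈ -900.49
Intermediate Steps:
Z(H, y) = 1 (Z(H, y) = 1/(1²) = 1/1 = 1)
Q(X) = -513 (Q(X) = 1/(1/(1 - 514)) = 1/(1/(-513)) = 1/(-1/513) = -513)
-(-461951)/Q(-425) = -(-461951)/(-513) = -(-461951)*(-1)/513 = -1*461951/513 = -461951/513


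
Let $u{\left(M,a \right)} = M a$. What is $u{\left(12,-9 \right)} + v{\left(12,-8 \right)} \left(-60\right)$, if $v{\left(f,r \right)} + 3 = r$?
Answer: $552$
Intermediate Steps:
$v{\left(f,r \right)} = -3 + r$
$u{\left(12,-9 \right)} + v{\left(12,-8 \right)} \left(-60\right) = 12 \left(-9\right) + \left(-3 - 8\right) \left(-60\right) = -108 - -660 = -108 + 660 = 552$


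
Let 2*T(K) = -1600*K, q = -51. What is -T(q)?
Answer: -40800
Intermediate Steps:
T(K) = -800*K (T(K) = (-1600*K)/2 = -800*K)
-T(q) = -(-800)*(-51) = -1*40800 = -40800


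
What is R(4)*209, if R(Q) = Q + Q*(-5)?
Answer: -3344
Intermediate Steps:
R(Q) = -4*Q (R(Q) = Q - 5*Q = -4*Q)
R(4)*209 = -4*4*209 = -16*209 = -3344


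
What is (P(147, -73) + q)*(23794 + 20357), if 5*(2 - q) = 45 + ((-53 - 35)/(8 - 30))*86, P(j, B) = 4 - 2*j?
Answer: -80752179/5 ≈ -1.6150e+7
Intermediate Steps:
q = -379/5 (q = 2 - (45 + ((-53 - 35)/(8 - 30))*86)/5 = 2 - (45 - 88/(-22)*86)/5 = 2 - (45 - 88*(-1/22)*86)/5 = 2 - (45 + 4*86)/5 = 2 - (45 + 344)/5 = 2 - 1/5*389 = 2 - 389/5 = -379/5 ≈ -75.800)
(P(147, -73) + q)*(23794 + 20357) = ((4 - 2*147) - 379/5)*(23794 + 20357) = ((4 - 294) - 379/5)*44151 = (-290 - 379/5)*44151 = -1829/5*44151 = -80752179/5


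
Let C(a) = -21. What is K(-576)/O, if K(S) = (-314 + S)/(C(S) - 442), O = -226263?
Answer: -890/104759769 ≈ -8.4956e-6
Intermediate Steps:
K(S) = 314/463 - S/463 (K(S) = (-314 + S)/(-21 - 442) = (-314 + S)/(-463) = (-314 + S)*(-1/463) = 314/463 - S/463)
K(-576)/O = (314/463 - 1/463*(-576))/(-226263) = (314/463 + 576/463)*(-1/226263) = (890/463)*(-1/226263) = -890/104759769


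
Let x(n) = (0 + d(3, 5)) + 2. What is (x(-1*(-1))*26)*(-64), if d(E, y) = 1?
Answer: -4992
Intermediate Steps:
x(n) = 3 (x(n) = (0 + 1) + 2 = 1 + 2 = 3)
(x(-1*(-1))*26)*(-64) = (3*26)*(-64) = 78*(-64) = -4992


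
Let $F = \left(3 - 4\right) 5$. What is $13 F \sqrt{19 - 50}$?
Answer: $- 65 i \sqrt{31} \approx - 361.9 i$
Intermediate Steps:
$F = -5$ ($F = \left(-1\right) 5 = -5$)
$13 F \sqrt{19 - 50} = 13 \left(-5\right) \sqrt{19 - 50} = - 65 \sqrt{-31} = - 65 i \sqrt{31}$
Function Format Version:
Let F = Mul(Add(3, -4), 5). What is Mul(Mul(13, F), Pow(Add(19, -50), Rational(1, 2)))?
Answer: Mul(-65, I, Pow(31, Rational(1, 2))) ≈ Mul(-361.90, I)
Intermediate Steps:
F = -5 (F = Mul(-1, 5) = -5)
Mul(Mul(13, F), Pow(Add(19, -50), Rational(1, 2))) = Mul(Mul(13, -5), Pow(Add(19, -50), Rational(1, 2))) = Mul(-65, Pow(-31, Rational(1, 2))) = Mul(-65, Mul(I, Pow(31, Rational(1, 2)))) = Mul(-65, I, Pow(31, Rational(1, 2)))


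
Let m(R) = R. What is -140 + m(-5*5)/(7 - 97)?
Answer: -2515/18 ≈ -139.72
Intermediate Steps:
-140 + m(-5*5)/(7 - 97) = -140 + (-5*5)/(7 - 97) = -140 - 25/(-90) = -140 - 25*(-1/90) = -140 + 5/18 = -2515/18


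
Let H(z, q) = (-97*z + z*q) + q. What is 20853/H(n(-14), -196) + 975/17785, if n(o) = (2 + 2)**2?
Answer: -24407247/5790796 ≈ -4.2148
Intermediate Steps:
n(o) = 16 (n(o) = 4**2 = 16)
H(z, q) = q - 97*z + q*z (H(z, q) = (-97*z + q*z) + q = q - 97*z + q*z)
20853/H(n(-14), -196) + 975/17785 = 20853/(-196 - 97*16 - 196*16) + 975/17785 = 20853/(-196 - 1552 - 3136) + 975*(1/17785) = 20853/(-4884) + 195/3557 = 20853*(-1/4884) + 195/3557 = -6951/1628 + 195/3557 = -24407247/5790796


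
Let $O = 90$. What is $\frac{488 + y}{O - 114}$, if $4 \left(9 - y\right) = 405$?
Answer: $- \frac{1583}{96} \approx -16.49$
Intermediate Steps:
$y = - \frac{369}{4}$ ($y = 9 - \frac{405}{4} = - \frac{369}{4} \approx -92.25$)
$\frac{488 + y}{O - 114} = \frac{488 - \frac{369}{4}}{90 - 114} = \frac{1583}{4 \left(-24\right)} = \frac{1583}{4} \left(- \frac{1}{24}\right) = - \frac{1583}{96}$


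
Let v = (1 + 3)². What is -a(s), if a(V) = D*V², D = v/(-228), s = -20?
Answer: 1600/57 ≈ 28.070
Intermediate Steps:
v = 16 (v = 4² = 16)
D = -4/57 (D = 16/(-228) = 16*(-1/228) = -4/57 ≈ -0.070175)
a(V) = -4*V²/57
-a(s) = -(-4)*(-20)²/57 = -(-4)*400/57 = -1*(-1600/57) = 1600/57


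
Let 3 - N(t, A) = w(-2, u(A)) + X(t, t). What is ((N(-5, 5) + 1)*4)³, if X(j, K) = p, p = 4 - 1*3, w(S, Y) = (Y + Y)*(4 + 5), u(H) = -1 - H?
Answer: 87528384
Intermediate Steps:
w(S, Y) = 18*Y (w(S, Y) = (2*Y)*9 = 18*Y)
p = 1 (p = 4 - 3 = 1)
X(j, K) = 1
N(t, A) = 20 + 18*A (N(t, A) = 3 - (18*(-1 - A) + 1) = 3 - ((-18 - 18*A) + 1) = 3 - (-17 - 18*A) = 3 + (17 + 18*A) = 20 + 18*A)
((N(-5, 5) + 1)*4)³ = (((20 + 18*5) + 1)*4)³ = (((20 + 90) + 1)*4)³ = ((110 + 1)*4)³ = (111*4)³ = 444³ = 87528384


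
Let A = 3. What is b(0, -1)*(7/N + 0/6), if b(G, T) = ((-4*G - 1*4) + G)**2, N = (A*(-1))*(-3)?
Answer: 112/9 ≈ 12.444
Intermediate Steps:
N = 9 (N = (3*(-1))*(-3) = -3*(-3) = 9)
b(G, T) = (-4 - 3*G)**2 (b(G, T) = ((-4*G - 4) + G)**2 = ((-4 - 4*G) + G)**2 = (-4 - 3*G)**2)
b(0, -1)*(7/N + 0/6) = (4 + 3*0)**2*(7/9 + 0/6) = (4 + 0)**2*(7*(1/9) + 0*(1/6)) = 4**2*(7/9 + 0) = 16*(7/9) = 112/9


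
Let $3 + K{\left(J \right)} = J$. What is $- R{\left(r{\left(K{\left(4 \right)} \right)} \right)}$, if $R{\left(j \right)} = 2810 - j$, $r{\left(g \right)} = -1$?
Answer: $-2811$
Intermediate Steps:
$K{\left(J \right)} = -3 + J$
$- R{\left(r{\left(K{\left(4 \right)} \right)} \right)} = - (2810 - -1) = - (2810 + 1) = \left(-1\right) 2811 = -2811$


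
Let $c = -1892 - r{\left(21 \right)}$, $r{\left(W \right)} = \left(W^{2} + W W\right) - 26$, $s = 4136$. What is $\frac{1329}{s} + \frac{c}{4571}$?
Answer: $- \frac{5290869}{18905656} \approx -0.27986$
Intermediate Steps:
$r{\left(W \right)} = -26 + 2 W^{2}$ ($r{\left(W \right)} = \left(W^{2} + W^{2}\right) - 26 = 2 W^{2} - 26 = -26 + 2 W^{2}$)
$c = -2748$ ($c = -1892 - \left(-26 + 2 \cdot 21^{2}\right) = -1892 - \left(-26 + 2 \cdot 441\right) = -1892 - \left(-26 + 882\right) = -1892 - 856 = -2748$)
$\frac{1329}{s} + \frac{c}{4571} = \frac{1329}{4136} - \frac{2748}{4571} = - \frac{5290869}{18905656}$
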